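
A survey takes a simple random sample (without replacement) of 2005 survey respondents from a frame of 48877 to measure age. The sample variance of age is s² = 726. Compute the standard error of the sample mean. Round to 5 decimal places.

0.58927

Under SRS without replacement, Var(ȳ) = (1 − f)·s²/n with f = n/N = 2005/48877 = 0.04102134.
Var(ȳ) = (1 − 0.04102134)·726/2005 = 0.95897866·0.36209476 = 0.34724115.
SE(ȳ) = √(0.34724115) = 0.58927.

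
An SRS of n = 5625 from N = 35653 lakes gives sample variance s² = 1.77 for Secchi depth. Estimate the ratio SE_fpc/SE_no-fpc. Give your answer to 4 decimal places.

0.9177

f = n/N = 5625/35653 = 0.15777073.
SE_no-fpc = √(s²/n) = 0.017738846; SE_fpc = √((1−f)s²/n) = 0.01627948.
Ratio = √(1−f) = 0.91773050.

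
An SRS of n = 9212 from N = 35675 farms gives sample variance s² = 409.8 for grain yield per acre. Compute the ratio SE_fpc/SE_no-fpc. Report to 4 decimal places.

f = n/N = 9212/35675 = 0.25822004.
SE_no-fpc = √(s²/n) = 0.21091575; SE_fpc = √((1−f)s²/n) = 0.18165467.
Ratio = √(1−f) = 0.86126648.

0.8613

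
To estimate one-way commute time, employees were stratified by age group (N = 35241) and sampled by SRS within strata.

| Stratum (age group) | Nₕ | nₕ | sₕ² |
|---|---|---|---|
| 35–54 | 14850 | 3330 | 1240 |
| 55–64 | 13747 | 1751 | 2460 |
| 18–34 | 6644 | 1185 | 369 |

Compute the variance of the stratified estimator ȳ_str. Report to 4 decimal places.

0.2469

Var(ȳ_str) = Σₕ Wₕ²(1 − fₕ)sₕ²/nₕ with Wₕ = Nₕ/N, N = 35241.
35–54: Wₕ = 0.42138418; term = 0.42138418²·(1 − 0.22424242)·1240/3330 = 0.051293217.
55–64: Wₕ = 0.39008541; term = 0.39008541²·(1 − 0.12737325)·2460/1751 = 0.18655071.
18–34: Wₕ = 0.18853040; term = 0.18853040²·(1 − 0.17835641)·369/1185 = 0.0090939861.
Sum = 0.24693791.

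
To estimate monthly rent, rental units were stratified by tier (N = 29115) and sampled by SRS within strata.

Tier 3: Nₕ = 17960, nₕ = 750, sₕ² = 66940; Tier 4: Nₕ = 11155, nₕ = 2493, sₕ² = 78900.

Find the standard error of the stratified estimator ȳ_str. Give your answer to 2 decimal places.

Var(ȳ_str) = Σₕ Wₕ²(1 − fₕ)sₕ²/nₕ with Wₕ = Nₕ/N, N = 29115.
Tier 3: Wₕ = 0.61686416; term = 0.61686416²·(1 − 0.04175947)·66940/750 = 32.544534.
Tier 4: Wₕ = 0.38313584; term = 0.38313584²·(1 − 0.22348723)·78900/2493 = 3.6075212.
Sum = 36.152055.
SE = √(36.152055) = 6.01.

6.01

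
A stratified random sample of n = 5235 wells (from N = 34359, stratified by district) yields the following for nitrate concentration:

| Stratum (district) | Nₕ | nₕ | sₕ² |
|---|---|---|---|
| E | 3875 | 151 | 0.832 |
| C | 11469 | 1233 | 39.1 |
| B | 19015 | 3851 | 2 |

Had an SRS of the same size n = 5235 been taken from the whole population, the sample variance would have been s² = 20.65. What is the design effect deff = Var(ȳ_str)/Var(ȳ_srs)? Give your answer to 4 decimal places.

Var(ȳ_str) = Σ Wₕ²(1−fₕ)sₕ²/nₕ with Wₕ = Nₕ/34359:
  E: (3875/34359)²·(1−151/3875)·0.832/151 = 6.7351415 × 10^-5
  C: (11469/34359)²·(1−1233/11469)·39.1/1233 = 0.0031534684
  B: (19015/34359)²·(1−3851/19015)·2/3851 = 1.2684856 × 10^-4
  → Var(ȳ_str) = 0.0033476684.
Var(ȳ_srs) = (1 − 5235/34359)·20.65/5235 = 0.0033435966.
deff = 0.0033476684 / 0.0033435966 = 1.0012.

1.0012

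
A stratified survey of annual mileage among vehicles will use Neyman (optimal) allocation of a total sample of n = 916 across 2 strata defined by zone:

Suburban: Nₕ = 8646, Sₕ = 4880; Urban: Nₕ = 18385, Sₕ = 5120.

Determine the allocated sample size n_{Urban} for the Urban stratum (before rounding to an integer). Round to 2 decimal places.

Neyman allocation: nₕ = n·NₕSₕ / Σⱼ NⱼSⱼ.
Σ NⱼSⱼ = 8646·4880 + 18385·5120 = 1.3632368 × 10^8.
n_{Urban} = 916·18385·5120 / (1.3632368 × 10^8) = 632.50.

632.50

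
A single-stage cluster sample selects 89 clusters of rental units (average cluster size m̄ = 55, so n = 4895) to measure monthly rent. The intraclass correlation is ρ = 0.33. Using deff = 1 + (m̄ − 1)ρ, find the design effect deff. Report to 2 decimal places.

deff = 1 + (55 − 1)·0.33 = 1 + 17.82 = 18.82.

18.82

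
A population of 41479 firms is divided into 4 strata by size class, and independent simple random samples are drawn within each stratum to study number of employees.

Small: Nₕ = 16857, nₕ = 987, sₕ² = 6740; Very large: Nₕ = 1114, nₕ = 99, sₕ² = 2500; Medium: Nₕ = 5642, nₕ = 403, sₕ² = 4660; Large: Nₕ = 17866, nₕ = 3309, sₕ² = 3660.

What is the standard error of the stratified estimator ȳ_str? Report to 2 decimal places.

Var(ȳ_str) = Σₕ Wₕ²(1 − fₕ)sₕ²/nₕ with Wₕ = Nₕ/N, N = 41479.
Small: Wₕ = 0.40639842; term = 0.40639842²·(1 − 0.05855134)·6740/987 = 1.0618017.
Very large: Wₕ = 0.02685696; term = 0.02685696²·(1 − 0.08886894)·2500/99 = 0.01659585.
Medium: Wₕ = 0.13602064; term = 0.13602064²·(1 − 0.07142857)·4660/403 = 0.19865788.
Large: Wₕ = 0.43072398; term = 0.43072398²·(1 − 0.18521213)·3660/3309 = 0.16719642.
Sum = 1.4442519.
SE = √(1.4442519) = 1.20.

1.20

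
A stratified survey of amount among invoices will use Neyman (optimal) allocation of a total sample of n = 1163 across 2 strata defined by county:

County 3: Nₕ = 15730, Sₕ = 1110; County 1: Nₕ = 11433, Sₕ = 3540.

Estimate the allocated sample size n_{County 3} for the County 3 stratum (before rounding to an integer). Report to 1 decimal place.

350.5

Neyman allocation: nₕ = n·NₕSₕ / Σⱼ NⱼSⱼ.
Σ NⱼSⱼ = 15730·1110 + 11433·3540 = 5.793312 × 10^7.
n_{County 3} = 1163·15730·1110 / (5.793312 × 10^7) = 350.5.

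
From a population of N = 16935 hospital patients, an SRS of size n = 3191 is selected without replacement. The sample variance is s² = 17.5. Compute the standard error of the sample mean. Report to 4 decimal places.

0.0667

Under SRS without replacement, Var(ȳ) = (1 − f)·s²/n with f = n/N = 3191/16935 = 0.18842634.
Var(ȳ) = (1 − 0.18842634)·17.5/3191 = 0.81157366·0.0054841742 = 0.0044508114.
SE(ȳ) = √(0.0044508114) = 0.0667.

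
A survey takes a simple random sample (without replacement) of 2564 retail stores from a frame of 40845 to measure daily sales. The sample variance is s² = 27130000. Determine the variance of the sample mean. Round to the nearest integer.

Under SRS without replacement, Var(ȳ) = (1 − f)·s²/n with f = n/N = 2564/40845 = 0.06277390.
Var(ȳ) = (1 − 0.06277390)·27130000/2564 = 0.93722610·10581.123 = 9916.9049.

9917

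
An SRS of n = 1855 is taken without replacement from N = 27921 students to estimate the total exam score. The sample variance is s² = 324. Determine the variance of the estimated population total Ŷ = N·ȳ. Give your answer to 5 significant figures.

1.2712 × 10^8

Var(Ŷ) = N²·Var(ȳ) = N²·(1 − n/N)·s²/n.
f = 1855/27921 = 0.06643745; Var(ȳ) = 0.93356255·324/1855 = 0.1630589.
Var(Ŷ) = 27921² · 0.1630589 = 1.2711782 × 10^8.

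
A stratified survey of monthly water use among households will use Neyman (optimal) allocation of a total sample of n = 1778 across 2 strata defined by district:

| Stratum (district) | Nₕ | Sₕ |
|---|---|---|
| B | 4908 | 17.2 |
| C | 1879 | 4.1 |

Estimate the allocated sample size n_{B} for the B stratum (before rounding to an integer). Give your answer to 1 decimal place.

Neyman allocation: nₕ = n·NₕSₕ / Σⱼ NⱼSⱼ.
Σ NⱼSⱼ = 4908·17.2 + 1879·4.1 = 92121.5.
n_{B} = 1778·4908·17.2 / 92121.5 = 1629.3.

1629.3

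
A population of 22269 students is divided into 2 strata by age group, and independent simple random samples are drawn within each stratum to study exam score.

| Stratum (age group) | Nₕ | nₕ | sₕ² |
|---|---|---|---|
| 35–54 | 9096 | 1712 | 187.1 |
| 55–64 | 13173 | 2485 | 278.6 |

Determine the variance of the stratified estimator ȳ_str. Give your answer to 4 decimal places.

0.0466

Var(ȳ_str) = Σₕ Wₕ²(1 − fₕ)sₕ²/nₕ with Wₕ = Nₕ/N, N = 22269.
35–54: Wₕ = 0.40846019; term = 0.40846019²·(1 − 0.18821460)·187.1/1712 = 0.014801671.
55–64: Wₕ = 0.59153981; term = 0.59153981²·(1 − 0.18864344)·278.6/2485 = 0.031829838.
Sum = 0.046631509.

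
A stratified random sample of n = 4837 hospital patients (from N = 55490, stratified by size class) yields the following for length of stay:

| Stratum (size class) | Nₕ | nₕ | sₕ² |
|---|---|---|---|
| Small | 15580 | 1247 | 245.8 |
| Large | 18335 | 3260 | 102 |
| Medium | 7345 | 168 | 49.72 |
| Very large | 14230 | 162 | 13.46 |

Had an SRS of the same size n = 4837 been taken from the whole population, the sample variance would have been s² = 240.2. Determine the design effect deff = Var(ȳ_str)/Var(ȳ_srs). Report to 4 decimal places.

Var(ȳ_str) = Σ Wₕ²(1−fₕ)sₕ²/nₕ with Wₕ = Nₕ/55490:
  Small: (15580/55490)²·(1−1247/15580)·245.8/1247 = 0.01429521
  Large: (18335/55490)²·(1−3260/18335)·102/3260 = 0.0028086095
  Medium: (7345/55490)²·(1−168/7345)·49.72/168 = 0.0050667227
  Very large: (14230/55490)²·(1−162/14230)·13.46/162 = 0.005401792
  → Var(ȳ_str) = 0.027572334.
Var(ȳ_srs) = (1 − 4837/55490)·240.2/4837 = 0.045330172.
deff = 0.027572334 / 0.045330172 = 0.6083.

0.6083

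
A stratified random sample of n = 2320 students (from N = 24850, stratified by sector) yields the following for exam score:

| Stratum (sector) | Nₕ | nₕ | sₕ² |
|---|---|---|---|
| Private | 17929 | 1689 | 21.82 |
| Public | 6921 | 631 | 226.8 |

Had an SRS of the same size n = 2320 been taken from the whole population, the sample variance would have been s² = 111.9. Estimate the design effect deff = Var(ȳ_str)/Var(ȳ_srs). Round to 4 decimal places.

0.7187

Var(ȳ_str) = Σ Wₕ²(1−fₕ)sₕ²/nₕ with Wₕ = Nₕ/24850:
  Private: (17929/24850)²·(1−1689/17929)·21.82/1689 = 0.0060913619
  Public: (6921/24850)²·(1−631/6921)·226.8/631 = 0.025338471
  → Var(ȳ_str) = 0.031429833.
Var(ȳ_srs) = (1 − 2320/24850)·111.9/2320 = 0.043729741.
deff = 0.031429833 / 0.043729741 = 0.7187.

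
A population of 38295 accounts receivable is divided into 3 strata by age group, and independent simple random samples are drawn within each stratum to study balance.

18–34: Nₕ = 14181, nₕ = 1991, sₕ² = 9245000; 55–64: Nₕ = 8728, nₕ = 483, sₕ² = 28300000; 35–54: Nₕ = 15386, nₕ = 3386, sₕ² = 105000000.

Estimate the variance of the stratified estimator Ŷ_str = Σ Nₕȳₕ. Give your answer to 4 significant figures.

1.074 × 10^13

Var(Ŷ_str) = Σₕ Nₕ²(1 − fₕ)sₕ²/nₕ.
18–34: 14181²·(1 − 1991/14181)·9245000/1991 = 8.0268698 × 10^11.
55–64: 8728²·(1 − 483/8728)·28300000/483 = 4.2164281 × 10^12.
35–54: 15386²·(1 − 3386/15386)·105000000/3386 = 5.725446 × 10^12.
Sum = 1.0744561 × 10^13.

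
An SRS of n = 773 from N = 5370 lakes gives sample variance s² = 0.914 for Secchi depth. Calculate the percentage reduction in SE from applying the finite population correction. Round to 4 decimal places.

7.4769

f = n/N = 773/5370 = 0.14394786.
SE_no-fpc = √(s²/n) = 0.034386134; SE_fpc = √((1−f)s²/n) = 0.031815112.
Ratio = √(1−f) = 0.92523086. Reduction = 100·(1 − 0.92523086) = 7.4769%.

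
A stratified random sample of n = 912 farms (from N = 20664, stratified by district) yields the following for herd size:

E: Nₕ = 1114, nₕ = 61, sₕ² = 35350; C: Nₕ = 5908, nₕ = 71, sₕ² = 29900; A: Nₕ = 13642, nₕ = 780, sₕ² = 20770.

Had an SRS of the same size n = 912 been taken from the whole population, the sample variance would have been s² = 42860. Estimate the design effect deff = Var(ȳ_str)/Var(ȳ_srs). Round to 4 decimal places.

1.0361

Var(ȳ_str) = Σ Wₕ²(1−fₕ)sₕ²/nₕ with Wₕ = Nₕ/20664:
  E: (1114/20664)²·(1−61/1114)·35350/61 = 1.5920047
  C: (5908/20664)²·(1−71/5908)·29900/71 = 34.010595
  A: (13642/20664)²·(1−780/13642)·20770/780 = 10.942074
  → Var(ȳ_str) = 46.544674.
Var(ȳ_srs) = (1 − 912/20664)·42860/912 = 44.921475.
deff = 46.544674 / 44.921475 = 1.0361.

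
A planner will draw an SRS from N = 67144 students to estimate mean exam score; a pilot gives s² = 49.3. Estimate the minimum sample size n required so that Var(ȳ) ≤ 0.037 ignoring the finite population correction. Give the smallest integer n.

Without fpc, n₀ = s²/D = 49.3/0.037 = 1332.4324.
Rounding up, n = 1333.

1333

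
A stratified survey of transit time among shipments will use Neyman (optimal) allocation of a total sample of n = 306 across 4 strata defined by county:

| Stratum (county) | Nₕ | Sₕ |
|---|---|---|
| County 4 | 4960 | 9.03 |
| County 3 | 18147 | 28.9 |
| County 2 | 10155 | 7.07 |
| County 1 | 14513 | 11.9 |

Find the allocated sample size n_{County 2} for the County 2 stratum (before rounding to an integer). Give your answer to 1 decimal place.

27.0

Neyman allocation: nₕ = n·NₕSₕ / Σⱼ NⱼSⱼ.
Σ NⱼSⱼ = 4960·9.03 + 18147·28.9 + 10155·7.07 + 14513·11.9 = 813737.65.
n_{County 2} = 306·10155·7.07 / 813737.65 = 27.0.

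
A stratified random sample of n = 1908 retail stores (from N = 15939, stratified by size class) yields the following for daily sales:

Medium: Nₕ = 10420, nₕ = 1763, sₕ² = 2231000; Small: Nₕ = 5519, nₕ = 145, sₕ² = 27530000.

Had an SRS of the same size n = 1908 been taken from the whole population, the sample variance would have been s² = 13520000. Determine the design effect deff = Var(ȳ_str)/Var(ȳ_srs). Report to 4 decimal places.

Var(ȳ_str) = Σ Wₕ²(1−fₕ)sₕ²/nₕ with Wₕ = Nₕ/15939:
  Medium: (10420/15939)²·(1−1763/10420)·2231000/1763 = 449.32466
  Small: (5519/15939)²·(1−145/5519)·27530000/145 = 22165.326
  → Var(ȳ_str) = 22614.651.
Var(ȳ_srs) = (1 − 1908/15939)·13520000/1908 = 6237.72.
deff = 22614.651 / 6237.72 = 3.6255.

3.6255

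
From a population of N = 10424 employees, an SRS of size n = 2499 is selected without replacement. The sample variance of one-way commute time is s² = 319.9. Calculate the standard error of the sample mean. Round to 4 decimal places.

Under SRS without replacement, Var(ȳ) = (1 − f)·s²/n with f = n/N = 2499/10424 = 0.23973523.
Var(ȳ) = (1 − 0.23973523)·319.9/2499 = 0.76026477·0.1280112 = 0.097322409.
SE(ȳ) = √(0.097322409) = 0.3120.

0.3120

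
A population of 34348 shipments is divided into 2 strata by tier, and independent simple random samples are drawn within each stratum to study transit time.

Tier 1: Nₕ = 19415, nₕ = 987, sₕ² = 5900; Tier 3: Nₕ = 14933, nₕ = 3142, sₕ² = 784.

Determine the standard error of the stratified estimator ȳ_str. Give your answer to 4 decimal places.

1.3602

Var(ȳ_str) = Σₕ Wₕ²(1 − fₕ)sₕ²/nₕ with Wₕ = Nₕ/N, N = 34348.
Tier 1: Wₕ = 0.56524397; term = 0.56524397²·(1 − 0.05083698)·5900/987 = 1.8127902.
Tier 3: Wₕ = 0.43475603; term = 0.43475603²·(1 − 0.21040648)·784/3142 = 0.037239572.
Sum = 1.8500298.
SE = √(1.8500298) = 1.3602.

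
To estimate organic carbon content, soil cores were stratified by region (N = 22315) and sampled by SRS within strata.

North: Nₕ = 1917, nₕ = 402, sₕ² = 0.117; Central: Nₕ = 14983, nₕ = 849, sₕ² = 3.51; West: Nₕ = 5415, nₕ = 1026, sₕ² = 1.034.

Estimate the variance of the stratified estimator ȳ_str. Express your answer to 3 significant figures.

Var(ȳ_str) = Σₕ Wₕ²(1 − fₕ)sₕ²/nₕ with Wₕ = Nₕ/N, N = 22315.
North: Wₕ = 0.08590634; term = 0.08590634²·(1 − 0.20970266)·0.117/402 = 1.6974648 × 10^-6.
Central: Wₕ = 0.67143177; term = 0.67143177²·(1 − 0.05666422)·3.51/849 = 0.001758205.
West: Wₕ = 0.24266189; term = 0.24266189²·(1 − 0.18947368)·1.034/1026 = 4.8099818 × 10^-5.
Sum = 0.0018080023.

0.00181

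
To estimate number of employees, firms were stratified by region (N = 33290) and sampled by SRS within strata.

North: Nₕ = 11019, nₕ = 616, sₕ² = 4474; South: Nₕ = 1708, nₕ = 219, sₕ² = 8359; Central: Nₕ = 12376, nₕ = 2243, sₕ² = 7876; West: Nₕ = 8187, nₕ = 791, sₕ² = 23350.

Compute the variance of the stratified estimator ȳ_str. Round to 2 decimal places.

Var(ȳ_str) = Σₕ Wₕ²(1 − fₕ)sₕ²/nₕ with Wₕ = Nₕ/N, N = 33290.
North: Wₕ = 0.33100030; term = 0.33100030²·(1 − 0.05590344)·4474/616 = 0.75125687.
South: Wₕ = 0.05130670; term = 0.05130670²·(1 − 0.12822014)·8359/219 = 0.08759215.
Central: Wₕ = 0.37176329; term = 0.37176329²·(1 − 0.18123788)·7876/2243 = 0.39734448.
West: Wₕ = 0.24592971; term = 0.24592971²·(1 − 0.09661659)·23350/791 = 1.6128891.
Sum = 2.8490826.

2.85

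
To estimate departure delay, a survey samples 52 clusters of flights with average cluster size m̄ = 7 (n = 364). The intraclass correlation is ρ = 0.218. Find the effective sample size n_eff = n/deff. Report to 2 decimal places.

157.71

deff = 1 + (7 − 1)·0.218 = 1 + 1.308 = 2.308.
n_eff = 364 / 2.308 = 157.71.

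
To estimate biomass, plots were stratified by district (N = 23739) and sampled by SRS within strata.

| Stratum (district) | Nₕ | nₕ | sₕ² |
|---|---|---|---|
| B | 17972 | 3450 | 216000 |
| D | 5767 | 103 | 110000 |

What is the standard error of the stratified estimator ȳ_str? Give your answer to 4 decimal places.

9.5340

Var(ȳ_str) = Σₕ Wₕ²(1 − fₕ)sₕ²/nₕ with Wₕ = Nₕ/N, N = 23739.
B: Wₕ = 0.75706643; term = 0.75706643²·(1 − 0.19196528)·216000/3450 = 28.995637.
D: Wₕ = 0.24293357; term = 0.24293357²·(1 − 0.01786024)·110000/103 = 61.901877.
Sum = 90.897514.
SE = √(90.897514) = 9.5340.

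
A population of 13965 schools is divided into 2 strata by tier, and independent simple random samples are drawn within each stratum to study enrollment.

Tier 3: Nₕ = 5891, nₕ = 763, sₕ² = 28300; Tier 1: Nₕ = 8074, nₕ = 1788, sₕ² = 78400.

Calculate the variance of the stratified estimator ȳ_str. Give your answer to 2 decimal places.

17.16

Var(ȳ_str) = Σₕ Wₕ²(1 − fₕ)sₕ²/nₕ with Wₕ = Nₕ/N, N = 13965.
Tier 3: Wₕ = 0.42184032; term = 0.42184032²·(1 − 0.12951961)·28300/763 = 5.7453575.
Tier 1: Wₕ = 0.57815968; term = 0.57815968²·(1 − 0.22145157)·78400/1788 = 11.41116.
Sum = 17.156518.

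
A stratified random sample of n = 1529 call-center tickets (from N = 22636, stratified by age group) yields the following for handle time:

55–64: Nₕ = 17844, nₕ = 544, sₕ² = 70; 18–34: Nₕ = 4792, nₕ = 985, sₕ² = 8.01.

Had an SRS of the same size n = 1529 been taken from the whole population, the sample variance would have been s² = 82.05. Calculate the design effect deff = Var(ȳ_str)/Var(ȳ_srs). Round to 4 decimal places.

1.5551

Var(ȳ_str) = Σ Wₕ²(1−fₕ)sₕ²/nₕ with Wₕ = Nₕ/22636:
  55–64: (17844/22636)²·(1−544/17844)·70/544 = 0.077524342
  18–34: (4792/22636)²·(1−985/4792)·8.01/985 = 2.8953202 × 10^-4
  → Var(ȳ_str) = 0.077813874.
Var(ȳ_srs) = (1 − 1529/22636)·82.05/1529 = 0.050037768.
deff = 0.077813874 / 0.050037768 = 1.5551.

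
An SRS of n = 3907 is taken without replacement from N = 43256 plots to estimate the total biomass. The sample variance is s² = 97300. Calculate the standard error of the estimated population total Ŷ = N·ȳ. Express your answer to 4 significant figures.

Var(Ŷ) = N²·Var(ȳ) = N²·(1 − n/N)·s²/n.
f = 3907/43256 = 0.09032273; Var(ȳ) = 0.90967727·97300/3907 = 22.65462.
Var(Ŷ) = 43256² · 22.65462 = 4.2388641 × 10^10.
SE(Ŷ) = √(4.2388641 × 10^10) = 205900.

205900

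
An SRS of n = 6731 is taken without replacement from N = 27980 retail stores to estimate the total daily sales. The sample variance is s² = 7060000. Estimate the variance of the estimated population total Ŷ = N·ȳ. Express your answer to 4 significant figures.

Var(Ŷ) = N²·Var(ȳ) = N²·(1 − n/N)·s²/n.
f = 6731/27980 = 0.24056469; Var(ȳ) = 0.75943531·7060000/6731 = 796.55524.
Var(Ŷ) = 27980² · 796.55524 = 6.2360748 × 10^11.

6.236 × 10^11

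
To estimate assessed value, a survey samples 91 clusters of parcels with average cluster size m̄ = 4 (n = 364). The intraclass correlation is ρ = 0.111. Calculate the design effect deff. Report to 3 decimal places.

1.333

deff = 1 + (4 − 1)·0.111 = 1 + 0.333 = 1.333.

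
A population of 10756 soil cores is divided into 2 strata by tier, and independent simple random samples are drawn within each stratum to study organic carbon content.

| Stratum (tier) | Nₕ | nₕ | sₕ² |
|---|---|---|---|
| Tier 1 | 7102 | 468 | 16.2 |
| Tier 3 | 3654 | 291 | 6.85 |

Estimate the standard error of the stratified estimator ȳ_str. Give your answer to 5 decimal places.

0.12883

Var(ȳ_str) = Σₕ Wₕ²(1 − fₕ)sₕ²/nₕ with Wₕ = Nₕ/N, N = 10756.
Tier 1: Wₕ = 0.66028263; term = 0.66028263²·(1 − 0.06589693)·16.2/468 = 0.014096903.
Tier 3: Wₕ = 0.33971737; term = 0.33971737²·(1 − 0.07963875)·6.85/291 = 0.0025002959.
Sum = 0.016597199.
SE = √(0.016597199) = 0.12883.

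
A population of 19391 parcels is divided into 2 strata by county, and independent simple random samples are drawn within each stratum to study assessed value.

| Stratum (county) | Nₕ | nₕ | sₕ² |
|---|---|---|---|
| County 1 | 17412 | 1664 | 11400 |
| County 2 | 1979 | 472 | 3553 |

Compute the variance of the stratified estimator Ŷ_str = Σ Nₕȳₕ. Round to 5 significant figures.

1.9010 × 10^9

Var(Ŷ_str) = Σₕ Nₕ²(1 − fₕ)sₕ²/nₕ.
County 1: 17412²·(1 − 1664/17412)·11400/1664 = 1.8785623 × 10^9.
County 2: 1979²·(1 − 472/1979)·3553/472 = 2.2449789 × 10^7.
Sum = 1.9010121 × 10^9.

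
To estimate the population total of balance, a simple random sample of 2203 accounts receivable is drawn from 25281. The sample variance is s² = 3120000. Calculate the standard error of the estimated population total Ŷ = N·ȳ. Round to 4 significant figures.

Var(Ŷ) = N²·Var(ȳ) = N²·(1 − n/N)·s²/n.
f = 2203/25281 = 0.08714054; Var(ȳ) = 0.91285946·3120000/2203 = 1292.8377.
Var(Ŷ) = 25281² · 1292.8377 = 8.2629002 × 10^11.
SE(Ŷ) = √(8.2629002 × 10^11) = 909000.

909000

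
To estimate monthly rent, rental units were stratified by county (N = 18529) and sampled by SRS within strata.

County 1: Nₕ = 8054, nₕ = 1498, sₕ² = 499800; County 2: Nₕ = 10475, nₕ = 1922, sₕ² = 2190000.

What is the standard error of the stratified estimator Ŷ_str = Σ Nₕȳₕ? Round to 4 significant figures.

Var(Ŷ_str) = Σₕ Nₕ²(1 − fₕ)sₕ²/nₕ.
County 1: 8054²·(1 − 1498/8054)·499800/1498 = 1.7617124 × 10^10.
County 2: 10475²·(1 − 1922/10475)·2190000/1922 = 1.0208531 × 10^11.
Sum = 1.1970243 × 10^11.
SE = √(1.1970243 × 10^11) = 346000.

346000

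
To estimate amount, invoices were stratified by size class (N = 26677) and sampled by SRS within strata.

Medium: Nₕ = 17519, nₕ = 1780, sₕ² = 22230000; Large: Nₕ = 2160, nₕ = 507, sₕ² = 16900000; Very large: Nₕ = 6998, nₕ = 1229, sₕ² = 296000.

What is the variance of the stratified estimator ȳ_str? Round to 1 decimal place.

5019.6

Var(ȳ_str) = Σₕ Wₕ²(1 − fₕ)sₕ²/nₕ with Wₕ = Nₕ/N, N = 26677.
Medium: Wₕ = 0.65670803; term = 0.65670803²·(1 − 0.10160397)·22230000/1780 = 4838.736.
Large: Wₕ = 0.08096862; term = 0.08096862²·(1 − 0.23472222)·16900000/507 = 167.23662.
Very large: Wₕ = 0.26232335; term = 0.26232335²·(1 − 0.17562161)·296000/1229 = 13.662819.
Sum = 5019.6354.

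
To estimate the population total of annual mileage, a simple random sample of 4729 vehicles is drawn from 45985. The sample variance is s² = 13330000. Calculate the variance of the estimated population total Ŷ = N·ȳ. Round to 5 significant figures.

Var(Ŷ) = N²·Var(ȳ) = N²·(1 − n/N)·s²/n.
f = 4729/45985 = 0.10283788; Var(ȳ) = 0.89716212·13330000/4729 = 2528.9006.
Var(Ŷ) = 45985² · 2528.9006 = 5.3476644 × 10^12.

5.3477 × 10^12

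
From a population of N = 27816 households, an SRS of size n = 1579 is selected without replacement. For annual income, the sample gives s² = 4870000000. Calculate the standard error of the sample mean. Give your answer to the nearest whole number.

Under SRS without replacement, Var(ȳ) = (1 − f)·s²/n with f = n/N = 1579/27816 = 0.05676589.
Var(ȳ) = (1 − 0.05676589)·4870000000/1579 = 0.94323411·3.0842305 × 10^6 = 2.9091514 × 10^6.
SE(ȳ) = √(2.9091514 × 10^6) = 1706.

1706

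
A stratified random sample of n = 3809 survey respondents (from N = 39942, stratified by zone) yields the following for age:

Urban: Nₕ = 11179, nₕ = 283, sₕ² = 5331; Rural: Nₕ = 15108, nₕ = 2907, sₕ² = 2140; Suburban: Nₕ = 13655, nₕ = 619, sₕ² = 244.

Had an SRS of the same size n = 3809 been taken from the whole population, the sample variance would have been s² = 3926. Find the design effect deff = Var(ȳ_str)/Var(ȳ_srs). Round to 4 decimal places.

1.6809

Var(ȳ_str) = Σ Wₕ²(1−fₕ)sₕ²/nₕ with Wₕ = Nₕ/39942:
  Urban: (11179/39942)²·(1−283/11179)·5331/283 = 1.4382444
  Rural: (15108/39942)²·(1−2907/15108)·2140/2907 = 0.085057288
  Suburban: (13655/39942)²·(1−619/13655)·244/619 = 0.043982065
  → Var(ȳ_str) = 1.5672838.
Var(ȳ_srs) = (1 − 3809/39942)·3926/3809 = 0.9324242.
deff = 1.5672838 / 0.9324242 = 1.6809.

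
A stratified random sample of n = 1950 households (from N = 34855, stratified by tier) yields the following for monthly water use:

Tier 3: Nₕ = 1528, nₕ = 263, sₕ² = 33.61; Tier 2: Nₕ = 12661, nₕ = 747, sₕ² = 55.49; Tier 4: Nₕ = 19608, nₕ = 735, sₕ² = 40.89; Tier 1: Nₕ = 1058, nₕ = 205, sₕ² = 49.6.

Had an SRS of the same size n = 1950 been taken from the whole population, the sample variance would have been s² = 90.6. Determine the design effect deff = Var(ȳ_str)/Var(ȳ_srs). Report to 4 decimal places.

Var(ȳ_str) = Σ Wₕ²(1−fₕ)sₕ²/nₕ with Wₕ = Nₕ/34855:
  Tier 3: (1528/34855)²·(1−263/1528)·33.61/263 = 2.0332766 × 10^-4
  Tier 2: (12661/34855)²·(1−747/12661)·55.49/747 = 0.0092233684
  Tier 4: (19608/34855)²·(1−735/19608)·40.89/735 = 0.016946259
  Tier 1: (1058/34855)²·(1−205/1058)·49.6/205 = 1.7973487 × 10^-4
  → Var(ȳ_str) = 0.02655269.
Var(ȳ_srs) = (1 − 1950/34855)·90.6/1950 = 0.043862198.
deff = 0.02655269 / 0.043862198 = 0.6054.

0.6054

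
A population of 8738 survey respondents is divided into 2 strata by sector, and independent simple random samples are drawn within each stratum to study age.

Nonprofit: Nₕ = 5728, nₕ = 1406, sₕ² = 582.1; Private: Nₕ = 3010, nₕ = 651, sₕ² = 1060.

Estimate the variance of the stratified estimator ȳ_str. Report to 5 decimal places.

0.28566

Var(ȳ_str) = Σₕ Wₕ²(1 − fₕ)sₕ²/nₕ with Wₕ = Nₕ/N, N = 8738.
Nonprofit: Wₕ = 0.65552758; term = 0.65552758²·(1 − 0.24546089)·582.1/1406 = 0.13423815.
Private: Wₕ = 0.34447242; term = 0.34447242²·(1 − 0.21627907)·1060/651 = 0.15142418.
Sum = 0.28566233.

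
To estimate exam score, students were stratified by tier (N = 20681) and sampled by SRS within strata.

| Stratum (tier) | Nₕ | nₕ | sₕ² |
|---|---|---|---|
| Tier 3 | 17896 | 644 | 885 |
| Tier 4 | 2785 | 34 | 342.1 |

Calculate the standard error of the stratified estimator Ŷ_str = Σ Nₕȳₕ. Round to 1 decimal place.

Var(Ŷ_str) = Σₕ Nₕ²(1 − fₕ)sₕ²/nₕ.
Tier 3: 17896²·(1 − 644/17896)·885/644 = 4.2428026 × 10^8.
Tier 4: 2785²·(1 − 34/2785)·342.1/34 = 7.7088562 × 10^7.
Sum = 5.0136882 × 10^8.
SE = √(5.0136882 × 10^8) = 22391.3.

22391.3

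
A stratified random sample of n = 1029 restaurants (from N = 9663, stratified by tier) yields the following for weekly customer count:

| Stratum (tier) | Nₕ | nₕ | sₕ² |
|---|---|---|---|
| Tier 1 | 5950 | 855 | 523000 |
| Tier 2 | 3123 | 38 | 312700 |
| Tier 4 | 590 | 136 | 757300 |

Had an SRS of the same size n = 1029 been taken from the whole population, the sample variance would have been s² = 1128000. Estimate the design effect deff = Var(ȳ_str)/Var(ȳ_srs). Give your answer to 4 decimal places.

Var(ȳ_str) = Σ Wₕ²(1−fₕ)sₕ²/nₕ with Wₕ = Nₕ/9663:
  Tier 1: (5950/9663)²·(1−855/5950)·523000/855 = 198.59704
  Tier 2: (3123/9663)²·(1−38/3123)·312700/38 = 849.07778
  Tier 4: (590/9663)²·(1−136/590)·757300/136 = 15.973973
  → Var(ȳ_str) = 1063.6488.
Var(ȳ_srs) = (1 − 1029/9663)·1128000/1029 = 979.47598.
deff = 1063.6488 / 979.47598 = 1.0859.

1.0859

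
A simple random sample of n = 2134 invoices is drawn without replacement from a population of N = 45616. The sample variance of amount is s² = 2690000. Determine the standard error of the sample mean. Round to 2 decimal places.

34.66

Under SRS without replacement, Var(ȳ) = (1 − f)·s²/n with f = n/N = 2134/45616 = 0.04678183.
Var(ȳ) = (1 − 0.04678183)·2690000/2134 = 0.95321817·1260.5436 = 1201.573.
SE(ȳ) = √(1201.573) = 34.66.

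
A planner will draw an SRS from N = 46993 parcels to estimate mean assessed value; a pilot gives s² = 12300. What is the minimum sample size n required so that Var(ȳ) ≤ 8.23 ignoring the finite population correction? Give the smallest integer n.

Without fpc, n₀ = s²/D = 12300/8.23 = 1494.5322.
Rounding up, n = 1495.

1495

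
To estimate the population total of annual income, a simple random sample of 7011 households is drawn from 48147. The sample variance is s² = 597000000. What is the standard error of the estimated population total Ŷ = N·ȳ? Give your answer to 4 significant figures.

1.299 × 10^7

Var(Ŷ) = N²·Var(ȳ) = N²·(1 − n/N)·s²/n.
f = 7011/48147 = 0.14561655; Var(ȳ) = 0.85438345·597000000/7011 = 72752.378.
Var(Ŷ) = 48147² · 72752.378 = 1.6864973 × 10^14.
SE(Ŷ) = √(1.6864973 × 10^14) = 1.299 × 10^7.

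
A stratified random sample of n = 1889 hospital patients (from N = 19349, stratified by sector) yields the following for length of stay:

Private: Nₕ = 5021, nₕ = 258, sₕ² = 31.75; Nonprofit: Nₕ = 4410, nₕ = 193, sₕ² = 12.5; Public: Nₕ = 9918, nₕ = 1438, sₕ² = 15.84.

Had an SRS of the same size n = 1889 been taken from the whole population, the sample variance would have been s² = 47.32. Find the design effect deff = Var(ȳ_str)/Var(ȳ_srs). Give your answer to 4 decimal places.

Var(ȳ_str) = Σ Wₕ²(1−fₕ)sₕ²/nₕ with Wₕ = Nₕ/19349:
  Private: (5021/19349)²·(1−258/5021)·31.75/258 = 0.0078609997
  Nonprofit: (4410/19349)²·(1−193/4410)·12.5/193 = 0.0032171984
  Public: (9918/19349)²·(1−1438/9918)·15.84/1438 = 0.0024745669
  → Var(ȳ_str) = 0.013552765.
Var(ȳ_srs) = (1 − 1889/19349)·47.32/1889 = 0.022604687.
deff = 0.013552765 / 0.022604687 = 0.5996.

0.5996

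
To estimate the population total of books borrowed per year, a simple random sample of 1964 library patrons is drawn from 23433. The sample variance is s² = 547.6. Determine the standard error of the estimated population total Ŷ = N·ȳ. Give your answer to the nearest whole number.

Var(Ŷ) = N²·Var(ȳ) = N²·(1 − n/N)·s²/n.
f = 1964/23433 = 0.08381343; Var(ȳ) = 0.91618657·547.6/1964 = 0.25544998.
Var(Ŷ) = 23433² · 0.25544998 = 1.4026899 × 10^8.
SE(Ŷ) = √(1.4026899 × 10^8) = 11844.

11844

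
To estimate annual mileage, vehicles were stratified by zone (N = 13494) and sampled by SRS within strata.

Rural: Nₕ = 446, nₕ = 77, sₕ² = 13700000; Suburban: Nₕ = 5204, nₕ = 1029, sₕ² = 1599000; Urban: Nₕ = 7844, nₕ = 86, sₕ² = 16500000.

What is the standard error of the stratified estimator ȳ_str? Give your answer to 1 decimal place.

Var(ȳ_str) = Σₕ Wₕ²(1 − fₕ)sₕ²/nₕ with Wₕ = Nₕ/N, N = 13494.
Rural: Wₕ = 0.03305173; term = 0.03305173²·(1 − 0.17264574)·13700000/77 = 160.80874.
Suburban: Wₕ = 0.38565288; term = 0.38565288²·(1 − 0.19773251)·1599000/1029 = 185.41525.
Urban: Wₕ = 0.58129539; term = 0.58129539²·(1 − 0.01096379)·16500000/86 = 64119.694.
Sum = 64465.918.
SE = √(64465.918) = 253.9.

253.9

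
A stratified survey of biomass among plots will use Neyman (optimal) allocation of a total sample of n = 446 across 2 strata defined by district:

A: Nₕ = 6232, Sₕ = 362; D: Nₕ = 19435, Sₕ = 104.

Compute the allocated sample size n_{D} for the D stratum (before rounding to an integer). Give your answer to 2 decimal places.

210.76

Neyman allocation: nₕ = n·NₕSₕ / Σⱼ NⱼSⱼ.
Σ NⱼSⱼ = 6232·362 + 19435·104 = 4.277224 × 10^6.
n_{D} = 446·19435·104 / (4.277224 × 10^6) = 210.76.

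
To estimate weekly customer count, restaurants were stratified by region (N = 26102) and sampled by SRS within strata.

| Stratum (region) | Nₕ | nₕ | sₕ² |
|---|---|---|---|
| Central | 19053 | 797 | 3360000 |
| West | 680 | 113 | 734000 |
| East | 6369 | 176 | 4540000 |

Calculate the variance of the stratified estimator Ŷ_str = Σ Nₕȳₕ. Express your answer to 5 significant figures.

2.4864 × 10^12

Var(Ŷ_str) = Σₕ Nₕ²(1 − fₕ)sₕ²/nₕ.
Central: 19053²·(1 − 797/19053)·3360000/797 = 1.4663916 × 10^12.
West: 680²·(1 − 113/680)·734000/113 = 2.504434 × 10^9.
East: 6369²·(1 − 176/6369)·4540000/176 = 1.0174557 × 10^12.
Sum = 2.4863517 × 10^12.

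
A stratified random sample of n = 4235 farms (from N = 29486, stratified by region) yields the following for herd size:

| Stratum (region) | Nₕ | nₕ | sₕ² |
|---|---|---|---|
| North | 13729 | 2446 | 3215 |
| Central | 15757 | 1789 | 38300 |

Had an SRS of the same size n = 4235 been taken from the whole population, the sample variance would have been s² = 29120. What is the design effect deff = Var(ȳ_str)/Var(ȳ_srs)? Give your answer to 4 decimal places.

Var(ȳ_str) = Σ Wₕ²(1−fₕ)sₕ²/nₕ with Wₕ = Nₕ/29486:
  North: (13729/29486)²·(1−2446/13729)·3215/2446 = 0.2341835
  Central: (15757/29486)²·(1−1789/15757)·38300/1789 = 5.4195655
  → Var(ȳ_str) = 5.653749.
Var(ȳ_srs) = (1 − 4235/29486)·29120/4235 = 5.8884457.
deff = 5.653749 / 5.8884457 = 0.9601.

0.9601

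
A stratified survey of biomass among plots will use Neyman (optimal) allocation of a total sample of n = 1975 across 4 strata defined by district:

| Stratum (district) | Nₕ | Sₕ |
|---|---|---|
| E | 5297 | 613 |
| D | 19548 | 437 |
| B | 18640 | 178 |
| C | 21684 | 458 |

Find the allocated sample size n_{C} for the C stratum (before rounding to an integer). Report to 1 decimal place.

783.4

Neyman allocation: nₕ = n·NₕSₕ / Σⱼ NⱼSⱼ.
Σ NⱼSⱼ = 5297·613 + 19548·437 + 18640·178 + 21684·458 = 2.5038729 × 10^7.
n_{C} = 1975·21684·458 / (2.5038729 × 10^7) = 783.4.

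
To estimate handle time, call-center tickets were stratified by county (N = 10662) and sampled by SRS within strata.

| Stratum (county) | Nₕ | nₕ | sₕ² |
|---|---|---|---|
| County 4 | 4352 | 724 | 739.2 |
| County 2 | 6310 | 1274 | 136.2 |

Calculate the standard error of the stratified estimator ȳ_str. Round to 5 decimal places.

0.41436

Var(ȳ_str) = Σₕ Wₕ²(1 − fₕ)sₕ²/nₕ with Wₕ = Nₕ/N, N = 10662.
County 4: Wₕ = 0.40817858; term = 0.40817858²·(1 − 0.16636029)·739.2/724 = 0.14180848.
County 2: Wₕ = 0.59182142; term = 0.59182142²·(1 − 0.20190174)·136.2/1274 = 0.029884459.
Sum = 0.17169294.
SE = √(0.17169294) = 0.41436.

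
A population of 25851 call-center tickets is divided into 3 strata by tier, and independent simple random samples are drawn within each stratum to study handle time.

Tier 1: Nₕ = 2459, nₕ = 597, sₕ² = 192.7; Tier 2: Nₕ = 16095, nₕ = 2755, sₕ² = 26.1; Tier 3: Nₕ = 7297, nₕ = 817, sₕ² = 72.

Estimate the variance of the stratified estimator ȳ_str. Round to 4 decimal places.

Var(ȳ_str) = Σₕ Wₕ²(1 − fₕ)sₕ²/nₕ with Wₕ = Nₕ/N, N = 25851.
Tier 1: Wₕ = 0.09512205; term = 0.09512205²·(1 − 0.24278162)·192.7/597 = 0.0022115201.
Tier 2: Wₕ = 0.62260648; term = 0.62260648²·(1 − 0.17117117)·26.1/2755 = 0.0030437643.
Tier 3: Wₕ = 0.28227148; term = 0.28227148²·(1 − 0.11196382)·72/817 = 0.0062355547.
Sum = 0.011490839.

0.0115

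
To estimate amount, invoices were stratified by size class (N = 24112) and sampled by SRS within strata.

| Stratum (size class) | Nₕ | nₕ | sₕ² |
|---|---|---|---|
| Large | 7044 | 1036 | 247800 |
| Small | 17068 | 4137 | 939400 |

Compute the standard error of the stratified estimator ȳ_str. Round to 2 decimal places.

10.18

Var(ȳ_str) = Σₕ Wₕ²(1 − fₕ)sₕ²/nₕ with Wₕ = Nₕ/N, N = 24112.
Large: Wₕ = 0.29213670; term = 0.29213670²·(1 − 0.14707553)·247800/1036 = 17.411025.
Small: Wₕ = 0.70786330; term = 0.70786330²·(1 − 0.24238341)·939400/4137 = 86.2012.
Sum = 103.61223.
SE = √(103.61223) = 10.18.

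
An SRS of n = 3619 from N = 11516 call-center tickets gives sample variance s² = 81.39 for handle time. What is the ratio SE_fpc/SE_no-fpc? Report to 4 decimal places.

0.8281

f = n/N = 3619/11516 = 0.31425842.
SE_no-fpc = √(s²/n) = 0.14996546; SE_fpc = √((1−f)s²/n) = 0.12418567.
Ratio = √(1−f) = 0.82809515.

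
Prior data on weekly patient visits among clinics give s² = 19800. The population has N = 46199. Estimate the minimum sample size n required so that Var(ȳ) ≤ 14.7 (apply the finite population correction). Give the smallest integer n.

1309

Without fpc, n₀ = s²/D = 19800/14.7 = 1346.9388.
With fpc, (1 − n/N)·s²/n ≤ D requires n ≥ n₀/(1 + n₀/N) = 1346.9388/(1 + 1346.9388/46199) = 1308.7811.
Rounding up, n = 1309.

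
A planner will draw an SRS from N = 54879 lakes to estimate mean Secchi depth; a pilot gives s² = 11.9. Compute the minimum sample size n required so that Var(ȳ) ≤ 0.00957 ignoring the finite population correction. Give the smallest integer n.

Without fpc, n₀ = s²/D = 11.9/0.00957 = 1243.4692.
Rounding up, n = 1244.

1244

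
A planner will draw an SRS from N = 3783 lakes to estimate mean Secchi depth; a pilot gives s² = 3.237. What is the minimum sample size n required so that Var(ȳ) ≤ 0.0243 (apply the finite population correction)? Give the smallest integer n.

129

Without fpc, n₀ = s²/D = 3.237/0.0243 = 133.2099.
With fpc, (1 − n/N)·s²/n ≤ D requires n ≥ n₀/(1 + n₀/N) = 133.2099/(1 + 133.2099/3783) = 128.6788.
Rounding up, n = 129.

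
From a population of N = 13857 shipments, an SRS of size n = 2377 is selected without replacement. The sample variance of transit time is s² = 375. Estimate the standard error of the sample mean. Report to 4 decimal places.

0.3615

Under SRS without replacement, Var(ȳ) = (1 − f)·s²/n with f = n/N = 2377/13857 = 0.17153785.
Var(ȳ) = (1 − 0.17153785)·375/2377 = 0.82846215·0.15776188 = 0.13069975.
SE(ȳ) = √(0.13069975) = 0.3615.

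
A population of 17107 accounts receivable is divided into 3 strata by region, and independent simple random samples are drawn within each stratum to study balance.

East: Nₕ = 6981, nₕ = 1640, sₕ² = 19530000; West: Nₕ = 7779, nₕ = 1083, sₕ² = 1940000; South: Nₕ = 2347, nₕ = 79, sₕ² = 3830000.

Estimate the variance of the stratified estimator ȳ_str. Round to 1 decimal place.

Var(ȳ_str) = Σₕ Wₕ²(1 − fₕ)sₕ²/nₕ with Wₕ = Nₕ/N, N = 17107.
East: Wₕ = 0.40807856; term = 0.40807856²·(1 − 0.23492336)·19530000/1640 = 1517.2282.
West: Wₕ = 0.45472614; term = 0.45472614²·(1 − 0.13922098)·1940000/1083 = 318.83411.
South: Wₕ = 0.13719530; term = 0.13719530²·(1 − 0.03365999)·3830000/79 = 881.82034.
Sum = 2717.8827.

2717.9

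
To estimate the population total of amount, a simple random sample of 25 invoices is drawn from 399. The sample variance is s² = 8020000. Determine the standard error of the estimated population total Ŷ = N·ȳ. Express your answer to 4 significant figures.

Var(Ŷ) = N²·Var(ȳ) = N²·(1 − n/N)·s²/n.
f = 25/399 = 0.06265664; Var(ȳ) = 0.93734336·8020000/25 = 300699.75.
Var(Ŷ) = 399² · 300699.75 = 4.7871701 × 10^10.
SE(Ŷ) = √(4.7871701 × 10^10) = 218800.

218800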